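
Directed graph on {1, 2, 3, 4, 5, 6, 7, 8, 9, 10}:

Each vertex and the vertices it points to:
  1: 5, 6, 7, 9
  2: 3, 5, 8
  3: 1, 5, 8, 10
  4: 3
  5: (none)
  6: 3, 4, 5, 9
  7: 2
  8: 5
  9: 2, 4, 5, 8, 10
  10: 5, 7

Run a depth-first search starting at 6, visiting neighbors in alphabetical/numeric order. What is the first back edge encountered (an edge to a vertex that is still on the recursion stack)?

1->6

DFS from 6 (visiting neighbors in alphabetical/numeric order); mark gray on enter, black on exit:
6 gray
  3 gray
    1 gray
      5 gray
      5 black
      1→6: 6 is gray → back edge
First back edge: 1 → 6.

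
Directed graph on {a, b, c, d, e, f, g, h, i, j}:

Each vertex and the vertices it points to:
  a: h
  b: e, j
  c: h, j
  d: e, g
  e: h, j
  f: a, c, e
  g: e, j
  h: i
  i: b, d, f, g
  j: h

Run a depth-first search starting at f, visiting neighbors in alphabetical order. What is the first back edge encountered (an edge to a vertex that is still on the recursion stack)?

e->h

DFS from f (visiting neighbors in alphabetical order); mark gray on enter, black on exit:
f gray
  a gray
    h gray
      i gray
        b gray
          e gray
            e→h: h is gray → back edge
First back edge: e → h.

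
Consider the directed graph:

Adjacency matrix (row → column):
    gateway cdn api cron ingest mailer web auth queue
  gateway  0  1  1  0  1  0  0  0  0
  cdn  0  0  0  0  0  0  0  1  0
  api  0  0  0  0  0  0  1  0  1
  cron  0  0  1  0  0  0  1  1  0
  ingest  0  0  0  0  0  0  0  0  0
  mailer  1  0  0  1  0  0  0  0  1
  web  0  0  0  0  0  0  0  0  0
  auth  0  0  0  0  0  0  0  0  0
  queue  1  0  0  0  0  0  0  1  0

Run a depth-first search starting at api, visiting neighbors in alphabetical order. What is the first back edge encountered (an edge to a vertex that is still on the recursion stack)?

gateway->api

DFS from api (visiting neighbors in alphabetical order); mark gray on enter, black on exit:
api gray
  queue gray
    auth gray
    auth black
    gateway gray
      gateway→api: api is gray → back edge
First back edge: gateway → api.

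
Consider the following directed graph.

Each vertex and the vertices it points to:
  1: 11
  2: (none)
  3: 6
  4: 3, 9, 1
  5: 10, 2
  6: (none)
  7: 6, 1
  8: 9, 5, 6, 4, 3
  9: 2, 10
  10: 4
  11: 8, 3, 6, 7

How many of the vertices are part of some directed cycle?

A vertex is on a directed cycle iff it belongs to a strongly connected component of size ≥ 2 (or has a self-loop).
The vertices on cycles are {1, 4, 5, 7, 8, 9, 10, 11} — 8 in total.

8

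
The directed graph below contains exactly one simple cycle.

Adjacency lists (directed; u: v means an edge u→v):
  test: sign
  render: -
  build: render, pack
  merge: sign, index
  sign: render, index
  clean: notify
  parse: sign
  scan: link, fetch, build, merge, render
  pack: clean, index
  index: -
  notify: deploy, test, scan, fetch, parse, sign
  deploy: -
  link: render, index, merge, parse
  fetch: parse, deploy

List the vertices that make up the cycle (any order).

DFS with gray/black marking from clean:
clean gray
  notify gray
    deploy gray
    deploy black
    test gray
      sign gray
        render gray
        render black
        index gray
        index black
      sign black
    test black
    scan gray
      link gray
        link→render: render black — skip
        link→index: index black — skip
        merge gray
          merge→sign: sign black — skip
          merge→index: index black — skip
        merge black
        parse gray
          parse→sign: sign black — skip
        parse black
      link black
      fetch gray
        fetch→parse: parse black — skip
        fetch→deploy: deploy black — skip
      fetch black
      build gray
        build→render: render black — skip
        pack gray
          pack→clean: clean is gray → back edge
Back edge closes the cycle clean → notify → scan → build → pack → clean; its vertices are {pack, scan, build, clean, notify}.

pack, scan, build, clean, notify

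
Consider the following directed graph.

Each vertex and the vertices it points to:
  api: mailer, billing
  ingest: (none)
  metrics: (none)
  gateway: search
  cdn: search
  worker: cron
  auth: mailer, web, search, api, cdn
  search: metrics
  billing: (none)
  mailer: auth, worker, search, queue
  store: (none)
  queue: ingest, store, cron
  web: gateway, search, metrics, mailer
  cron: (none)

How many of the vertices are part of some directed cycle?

A vertex is on a directed cycle iff it belongs to a strongly connected component of size ≥ 2 (or has a self-loop).
The vertices on cycles are {api, web, auth, mailer} — 4 in total.

4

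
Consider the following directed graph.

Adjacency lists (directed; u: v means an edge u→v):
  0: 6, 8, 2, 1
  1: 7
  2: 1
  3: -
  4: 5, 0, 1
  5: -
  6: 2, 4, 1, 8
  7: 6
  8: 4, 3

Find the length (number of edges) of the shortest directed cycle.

For each vertex v, BFS finds the shortest path from v back to v.
The shortest such closed walk is 8 → 4 → 0 → 8, length 3.

3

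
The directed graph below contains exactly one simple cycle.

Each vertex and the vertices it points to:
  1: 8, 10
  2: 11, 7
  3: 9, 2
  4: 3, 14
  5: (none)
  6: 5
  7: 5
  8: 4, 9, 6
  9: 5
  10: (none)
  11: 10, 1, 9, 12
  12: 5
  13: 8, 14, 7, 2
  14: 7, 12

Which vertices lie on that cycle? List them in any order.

DFS with gray/black marking from 2:
2 gray
  11 gray
    10 gray
    10 black
    1 gray
      8 gray
        4 gray
          3 gray
            9 gray
              5 gray
              5 black
            9 black
            3→2: 2 is gray → back edge
Back edge closes the cycle 2 → 11 → 1 → 8 → 4 → 3 → 2; its vertices are {1, 2, 3, 4, 8, 11}.

1, 2, 3, 4, 8, 11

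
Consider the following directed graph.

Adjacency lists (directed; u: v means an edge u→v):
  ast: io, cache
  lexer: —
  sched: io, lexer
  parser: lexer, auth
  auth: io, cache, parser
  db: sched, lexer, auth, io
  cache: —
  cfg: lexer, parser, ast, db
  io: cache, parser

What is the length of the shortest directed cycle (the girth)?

2

For each vertex v, BFS finds the shortest path from v back to v.
The shortest such closed walk is parser → auth → parser, length 2.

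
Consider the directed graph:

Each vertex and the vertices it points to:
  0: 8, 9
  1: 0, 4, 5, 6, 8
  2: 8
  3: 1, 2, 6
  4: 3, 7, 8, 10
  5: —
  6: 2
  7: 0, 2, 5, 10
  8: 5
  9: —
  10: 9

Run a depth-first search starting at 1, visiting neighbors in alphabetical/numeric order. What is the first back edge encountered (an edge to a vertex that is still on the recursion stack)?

3→1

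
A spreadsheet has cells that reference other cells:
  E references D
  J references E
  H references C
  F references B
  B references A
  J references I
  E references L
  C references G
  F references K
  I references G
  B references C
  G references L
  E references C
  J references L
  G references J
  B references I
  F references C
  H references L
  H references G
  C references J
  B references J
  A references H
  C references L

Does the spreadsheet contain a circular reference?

Yes

DFS with white/gray/black marking, starting from J:
J gray
  E gray
    D gray
    D black
    C gray
      G gray
        L gray
        L black
        G→J: J is gray → back edge
Back edge found, so a cycle exists: J → E → C → G → J.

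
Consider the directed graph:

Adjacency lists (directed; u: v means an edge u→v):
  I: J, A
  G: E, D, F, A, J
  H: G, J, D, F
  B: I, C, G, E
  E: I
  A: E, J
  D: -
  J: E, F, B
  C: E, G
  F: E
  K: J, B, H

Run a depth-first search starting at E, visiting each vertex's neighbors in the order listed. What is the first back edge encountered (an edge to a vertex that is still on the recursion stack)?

DFS from E (visiting each vertex's neighbors in the order listed); mark gray on enter, black on exit:
E gray
  I gray
    J gray
      J→E: E is gray → back edge
First back edge: J → E.

J->E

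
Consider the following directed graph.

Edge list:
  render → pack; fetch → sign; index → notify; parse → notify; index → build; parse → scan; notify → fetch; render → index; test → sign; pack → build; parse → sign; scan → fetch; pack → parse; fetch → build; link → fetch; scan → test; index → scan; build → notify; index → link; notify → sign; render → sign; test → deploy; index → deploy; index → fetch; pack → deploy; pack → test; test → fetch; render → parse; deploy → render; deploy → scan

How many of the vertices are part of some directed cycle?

10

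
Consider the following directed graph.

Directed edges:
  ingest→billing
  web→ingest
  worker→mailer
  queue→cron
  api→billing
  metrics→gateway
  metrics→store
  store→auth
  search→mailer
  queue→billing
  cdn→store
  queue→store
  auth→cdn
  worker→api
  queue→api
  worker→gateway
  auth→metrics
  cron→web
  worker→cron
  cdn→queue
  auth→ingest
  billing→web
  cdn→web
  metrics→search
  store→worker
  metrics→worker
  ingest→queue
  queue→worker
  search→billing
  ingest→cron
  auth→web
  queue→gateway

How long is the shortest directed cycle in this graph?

3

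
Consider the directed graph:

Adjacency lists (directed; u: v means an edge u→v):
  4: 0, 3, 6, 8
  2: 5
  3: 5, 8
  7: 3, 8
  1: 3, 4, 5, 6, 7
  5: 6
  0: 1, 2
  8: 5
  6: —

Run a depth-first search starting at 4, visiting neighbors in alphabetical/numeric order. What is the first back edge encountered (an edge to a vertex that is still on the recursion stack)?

DFS from 4 (visiting neighbors in alphabetical/numeric order); mark gray on enter, black on exit:
4 gray
  0 gray
    1 gray
      3 gray
        5 gray
          6 gray
          6 black
        5 black
        8 gray
          8→5: 5 black — skip
        8 black
      3 black
      1→4: 4 is gray → back edge
First back edge: 1 → 4.

1->4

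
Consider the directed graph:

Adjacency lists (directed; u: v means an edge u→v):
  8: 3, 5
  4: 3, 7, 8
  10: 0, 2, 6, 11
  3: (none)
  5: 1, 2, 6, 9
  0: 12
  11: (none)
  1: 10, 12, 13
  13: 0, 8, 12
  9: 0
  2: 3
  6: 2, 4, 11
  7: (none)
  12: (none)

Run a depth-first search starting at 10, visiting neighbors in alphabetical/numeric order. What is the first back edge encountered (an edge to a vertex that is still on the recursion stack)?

1→10

DFS from 10 (visiting neighbors in alphabetical/numeric order); mark gray on enter, black on exit:
10 gray
  0 gray
    12 gray
    12 black
  0 black
  2 gray
    3 gray
    3 black
  2 black
  6 gray
    6→2: 2 black — skip
    4 gray
      4→3: 3 black — skip
      7 gray
      7 black
      8 gray
        8→3: 3 black — skip
        5 gray
          1 gray
            1→10: 10 is gray → back edge
First back edge: 1 → 10.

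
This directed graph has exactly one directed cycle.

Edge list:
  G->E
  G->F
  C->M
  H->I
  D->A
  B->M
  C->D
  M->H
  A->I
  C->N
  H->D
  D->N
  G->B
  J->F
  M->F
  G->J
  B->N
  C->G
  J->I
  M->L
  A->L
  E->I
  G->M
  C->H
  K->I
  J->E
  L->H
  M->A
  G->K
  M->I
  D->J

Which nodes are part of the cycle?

A, D, H, L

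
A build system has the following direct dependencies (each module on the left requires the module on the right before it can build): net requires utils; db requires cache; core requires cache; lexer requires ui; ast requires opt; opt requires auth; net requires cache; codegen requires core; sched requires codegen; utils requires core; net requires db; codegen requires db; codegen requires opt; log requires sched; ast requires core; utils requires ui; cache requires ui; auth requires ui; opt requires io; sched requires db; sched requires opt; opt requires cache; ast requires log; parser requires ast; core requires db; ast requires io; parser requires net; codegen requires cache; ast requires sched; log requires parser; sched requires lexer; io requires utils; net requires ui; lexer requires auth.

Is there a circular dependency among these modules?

Yes

DFS with white/gray/black marking, starting from db:
db gray
  cache gray
    ui gray
    ui black
  cache black
db black
lexer gray
  lexer→ui: ui black — skip
  auth gray
    auth→ui: ui black — skip
  auth black
lexer black
sched gray
  codegen gray
    codegen→db: db black — skip
    opt gray
      opt→cache: cache black — skip
      opt→auth: auth black — skip
      io gray
        utils gray
          core gray
            core→db: db black — skip
            core→cache: cache black — skip
          core black
          utils→ui: ui black — skip
        utils black
      io black
    opt black
    codegen→core: core black — skip
    codegen→cache: cache black — skip
  codegen black
  sched→lexer: lexer black — skip
  sched→opt: opt black — skip
  sched→db: db black — skip
sched black
ast gray
  ast→sched: sched black — skip
  ast→opt: opt black — skip
  log gray
    log→sched: sched black — skip
    parser gray
      parser→ast: ast is gray → back edge
Back edge found, so a cycle exists: ast → log → parser → ast.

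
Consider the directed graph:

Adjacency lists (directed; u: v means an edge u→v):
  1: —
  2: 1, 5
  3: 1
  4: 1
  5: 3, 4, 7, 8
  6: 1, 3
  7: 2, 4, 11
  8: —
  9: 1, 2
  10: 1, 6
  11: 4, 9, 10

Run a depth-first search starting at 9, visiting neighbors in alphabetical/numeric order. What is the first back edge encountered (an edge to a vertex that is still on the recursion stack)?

7->2

DFS from 9 (visiting neighbors in alphabetical/numeric order); mark gray on enter, black on exit:
9 gray
  1 gray
  1 black
  2 gray
    2→1: 1 black — skip
    5 gray
      3 gray
        3→1: 1 black — skip
      3 black
      4 gray
        4→1: 1 black — skip
      4 black
      7 gray
        7→2: 2 is gray → back edge
First back edge: 7 → 2.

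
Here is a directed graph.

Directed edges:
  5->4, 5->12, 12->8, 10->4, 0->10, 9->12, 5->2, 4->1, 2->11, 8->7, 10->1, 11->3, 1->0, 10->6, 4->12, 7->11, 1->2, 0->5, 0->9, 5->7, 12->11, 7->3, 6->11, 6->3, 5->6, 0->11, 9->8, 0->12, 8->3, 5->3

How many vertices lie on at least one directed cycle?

A vertex is on a directed cycle iff it belongs to a strongly connected component of size ≥ 2 (or has a self-loop).
The vertices on cycles are {0, 1, 4, 5, 10} — 5 in total.

5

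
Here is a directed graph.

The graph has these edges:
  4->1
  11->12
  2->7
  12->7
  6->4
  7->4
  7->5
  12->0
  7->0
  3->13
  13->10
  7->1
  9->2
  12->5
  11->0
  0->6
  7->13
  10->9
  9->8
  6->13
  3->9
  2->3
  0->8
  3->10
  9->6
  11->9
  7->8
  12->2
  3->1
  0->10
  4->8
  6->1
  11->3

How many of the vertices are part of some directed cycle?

A vertex is on a directed cycle iff it belongs to a strongly connected component of size ≥ 2 (or has a self-loop).
The vertices on cycles are {0, 2, 3, 6, 7, 9, 10, 13} — 8 in total.

8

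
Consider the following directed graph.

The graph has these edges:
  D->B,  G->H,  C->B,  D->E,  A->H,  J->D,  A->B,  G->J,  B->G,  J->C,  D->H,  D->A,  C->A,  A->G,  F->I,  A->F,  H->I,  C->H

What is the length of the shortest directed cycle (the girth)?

For each vertex v, BFS finds the shortest path from v back to v.
The shortest such closed walk is J → C → B → G → J, length 4.

4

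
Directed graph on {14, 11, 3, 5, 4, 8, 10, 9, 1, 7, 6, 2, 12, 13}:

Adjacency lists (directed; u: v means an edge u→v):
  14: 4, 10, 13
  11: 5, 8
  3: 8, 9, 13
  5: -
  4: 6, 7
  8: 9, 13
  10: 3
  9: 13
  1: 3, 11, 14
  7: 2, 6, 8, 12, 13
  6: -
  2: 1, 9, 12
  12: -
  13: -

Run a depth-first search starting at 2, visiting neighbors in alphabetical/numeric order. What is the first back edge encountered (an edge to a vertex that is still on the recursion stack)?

DFS from 2 (visiting neighbors in alphabetical/numeric order); mark gray on enter, black on exit:
2 gray
  1 gray
    3 gray
      8 gray
        9 gray
          13 gray
          13 black
        9 black
        8→13: 13 black — skip
      8 black
      3→9: 9 black — skip
      3→13: 13 black — skip
    3 black
    11 gray
      5 gray
      5 black
      11→8: 8 black — skip
    11 black
    14 gray
      4 gray
        6 gray
        6 black
        7 gray
          7→2: 2 is gray → back edge
First back edge: 7 → 2.

7->2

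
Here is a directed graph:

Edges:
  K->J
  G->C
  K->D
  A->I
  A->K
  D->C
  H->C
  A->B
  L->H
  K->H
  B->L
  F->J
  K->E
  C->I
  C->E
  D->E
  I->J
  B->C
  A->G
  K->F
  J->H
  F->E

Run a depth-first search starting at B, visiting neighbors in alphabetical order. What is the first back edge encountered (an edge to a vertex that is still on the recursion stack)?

H→C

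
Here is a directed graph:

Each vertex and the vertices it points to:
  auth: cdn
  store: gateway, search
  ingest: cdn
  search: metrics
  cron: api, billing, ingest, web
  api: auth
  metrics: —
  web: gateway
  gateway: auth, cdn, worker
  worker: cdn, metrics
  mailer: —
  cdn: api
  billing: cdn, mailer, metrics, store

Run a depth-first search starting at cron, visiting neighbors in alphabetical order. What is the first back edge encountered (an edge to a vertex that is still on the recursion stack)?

DFS from cron (visiting neighbors in alphabetical order); mark gray on enter, black on exit:
cron gray
  api gray
    auth gray
      cdn gray
        cdn→api: api is gray → back edge
First back edge: cdn → api.

cdn→api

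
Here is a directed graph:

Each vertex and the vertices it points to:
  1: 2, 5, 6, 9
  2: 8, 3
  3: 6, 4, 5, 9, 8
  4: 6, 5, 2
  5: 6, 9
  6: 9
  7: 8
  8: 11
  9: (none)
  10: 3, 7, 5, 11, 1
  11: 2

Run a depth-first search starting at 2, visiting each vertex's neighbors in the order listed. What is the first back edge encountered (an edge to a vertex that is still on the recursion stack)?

11->2

DFS from 2 (visiting each vertex's neighbors in the order listed); mark gray on enter, black on exit:
2 gray
  8 gray
    11 gray
      11→2: 2 is gray → back edge
First back edge: 11 → 2.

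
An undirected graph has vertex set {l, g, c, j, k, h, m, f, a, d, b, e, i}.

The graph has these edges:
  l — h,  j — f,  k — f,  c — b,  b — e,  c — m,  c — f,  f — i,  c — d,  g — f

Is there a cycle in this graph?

DFS, tracking each vertex's parent; an edge to a visited non-parent vertex closes a cycle.
Start from k:
visit k (parent –)
  visit f (parent k)
    visit c (parent f)
      visit m (parent c)
        m–c: parent, skip
      visit b (parent c)
        b–c: parent, skip
        visit e (parent b)
          e–b: parent, skip
      c–f: parent, skip
      visit d (parent c)
        d–c: parent, skip
    visit g (parent f)
      g–f: parent, skip
    visit i (parent f)
      i–f: parent, skip
    f–k: parent, skip
    visit j (parent f)
      j–f: parent, skip
visit l (parent –)
  visit h (parent l)
    h–l: parent, skip
visit a (parent –)
No non-parent visited neighbor found — the graph is a forest.

No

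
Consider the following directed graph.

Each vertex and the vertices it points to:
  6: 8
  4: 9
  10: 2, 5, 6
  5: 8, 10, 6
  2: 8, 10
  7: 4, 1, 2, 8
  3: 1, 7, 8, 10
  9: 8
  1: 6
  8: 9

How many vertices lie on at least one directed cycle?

A vertex is on a directed cycle iff it belongs to a strongly connected component of size ≥ 2 (or has a self-loop).
The vertices on cycles are {2, 5, 8, 9, 10} — 5 in total.

5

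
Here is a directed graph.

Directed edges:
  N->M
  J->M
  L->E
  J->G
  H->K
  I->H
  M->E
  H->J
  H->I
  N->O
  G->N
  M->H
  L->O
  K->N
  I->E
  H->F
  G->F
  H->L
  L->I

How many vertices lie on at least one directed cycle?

8

A vertex is on a directed cycle iff it belongs to a strongly connected component of size ≥ 2 (or has a self-loop).
The vertices on cycles are {G, H, I, J, K, L, M, N} — 8 in total.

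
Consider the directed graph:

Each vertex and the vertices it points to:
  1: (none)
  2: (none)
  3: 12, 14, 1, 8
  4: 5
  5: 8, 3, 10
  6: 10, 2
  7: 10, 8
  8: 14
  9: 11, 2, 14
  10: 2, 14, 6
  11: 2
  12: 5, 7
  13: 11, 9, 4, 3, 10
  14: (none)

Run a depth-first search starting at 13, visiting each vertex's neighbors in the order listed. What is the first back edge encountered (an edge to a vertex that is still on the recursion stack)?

DFS from 13 (visiting each vertex's neighbors in the order listed); mark gray on enter, black on exit:
13 gray
  11 gray
    2 gray
    2 black
  11 black
  9 gray
    9→11: 11 black — skip
    9→2: 2 black — skip
    14 gray
    14 black
  9 black
  4 gray
    5 gray
      8 gray
        8→14: 14 black — skip
      8 black
      3 gray
        12 gray
          12→5: 5 is gray → back edge
First back edge: 12 → 5.

12->5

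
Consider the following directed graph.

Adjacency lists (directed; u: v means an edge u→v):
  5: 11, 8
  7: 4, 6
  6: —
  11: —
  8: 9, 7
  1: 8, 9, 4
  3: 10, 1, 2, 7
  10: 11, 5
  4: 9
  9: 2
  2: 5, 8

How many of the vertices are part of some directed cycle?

6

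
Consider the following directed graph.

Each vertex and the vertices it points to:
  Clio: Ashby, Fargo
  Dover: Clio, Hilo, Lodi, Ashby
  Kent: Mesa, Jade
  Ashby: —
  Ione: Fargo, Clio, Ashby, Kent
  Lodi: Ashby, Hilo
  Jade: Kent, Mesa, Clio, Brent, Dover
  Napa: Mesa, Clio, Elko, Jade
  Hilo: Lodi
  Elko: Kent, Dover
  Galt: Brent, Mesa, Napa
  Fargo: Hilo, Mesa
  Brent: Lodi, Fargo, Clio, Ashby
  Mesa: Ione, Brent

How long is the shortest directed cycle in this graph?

For each vertex v, BFS finds the shortest path from v back to v.
The shortest such closed walk is Jade → Kent → Jade, length 2.

2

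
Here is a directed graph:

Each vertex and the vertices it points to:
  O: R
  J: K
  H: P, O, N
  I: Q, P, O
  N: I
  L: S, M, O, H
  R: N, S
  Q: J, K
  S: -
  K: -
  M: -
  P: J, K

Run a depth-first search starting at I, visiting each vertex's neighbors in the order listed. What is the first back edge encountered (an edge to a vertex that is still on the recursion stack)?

N->I

DFS from I (visiting each vertex's neighbors in the order listed); mark gray on enter, black on exit:
I gray
  Q gray
    J gray
      K gray
      K black
    J black
    Q→K: K black — skip
  Q black
  P gray
    P→J: J black — skip
    P→K: K black — skip
  P black
  O gray
    R gray
      N gray
        N→I: I is gray → back edge
First back edge: N → I.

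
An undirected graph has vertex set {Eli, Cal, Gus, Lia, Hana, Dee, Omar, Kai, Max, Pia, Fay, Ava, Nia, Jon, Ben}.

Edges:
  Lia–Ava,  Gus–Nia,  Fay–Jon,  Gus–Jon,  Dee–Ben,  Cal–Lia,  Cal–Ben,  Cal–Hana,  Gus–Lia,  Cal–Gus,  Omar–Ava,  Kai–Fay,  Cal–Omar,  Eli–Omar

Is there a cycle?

DFS, tracking each vertex's parent; an edge to a visited non-parent vertex closes a cycle.
Start from Omar:
visit Omar (parent –)
  visit Cal (parent Omar)
    visit Lia (parent Cal)
      Lia–Cal: parent, skip
      visit Ava (parent Lia)
        Ava–Omar: Omar visited and ≠ parent → cycle
Cycle: Omar – Cal – Lia – Ava – Omar.

Yes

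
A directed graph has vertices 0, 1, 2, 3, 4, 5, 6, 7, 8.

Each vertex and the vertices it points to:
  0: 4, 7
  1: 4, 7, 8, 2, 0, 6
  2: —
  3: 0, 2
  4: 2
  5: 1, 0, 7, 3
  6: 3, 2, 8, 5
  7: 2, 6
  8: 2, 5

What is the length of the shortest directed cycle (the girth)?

For each vertex v, BFS finds the shortest path from v back to v.
The shortest such closed walk is 5 → 7 → 6 → 5, length 3.

3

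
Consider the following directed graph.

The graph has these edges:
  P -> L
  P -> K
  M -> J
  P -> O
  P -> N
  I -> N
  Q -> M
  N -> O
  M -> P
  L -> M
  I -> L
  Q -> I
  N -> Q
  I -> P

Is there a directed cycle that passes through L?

Yes

L is on a cycle iff L can reach itself via ≥1 edge.
L → M → P → L — yes.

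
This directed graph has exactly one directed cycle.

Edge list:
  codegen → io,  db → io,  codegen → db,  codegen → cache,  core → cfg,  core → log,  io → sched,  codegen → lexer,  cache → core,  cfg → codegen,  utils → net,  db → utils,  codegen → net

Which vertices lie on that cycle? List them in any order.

cfg, core, cache, codegen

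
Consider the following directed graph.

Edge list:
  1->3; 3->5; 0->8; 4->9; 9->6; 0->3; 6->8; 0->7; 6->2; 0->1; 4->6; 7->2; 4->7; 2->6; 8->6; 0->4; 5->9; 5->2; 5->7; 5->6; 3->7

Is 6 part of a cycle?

6 is on a cycle iff 6 can reach itself via ≥1 edge.
6 → 8 → 6 — yes.

Yes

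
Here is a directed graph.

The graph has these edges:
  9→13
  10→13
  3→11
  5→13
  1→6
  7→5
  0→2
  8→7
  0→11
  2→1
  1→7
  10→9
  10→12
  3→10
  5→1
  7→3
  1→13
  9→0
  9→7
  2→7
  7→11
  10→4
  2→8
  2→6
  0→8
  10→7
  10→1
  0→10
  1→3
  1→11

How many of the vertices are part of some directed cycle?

9

A vertex is on a directed cycle iff it belongs to a strongly connected component of size ≥ 2 (or has a self-loop).
The vertices on cycles are {0, 1, 2, 3, 5, 7, 8, 9, 10} — 9 in total.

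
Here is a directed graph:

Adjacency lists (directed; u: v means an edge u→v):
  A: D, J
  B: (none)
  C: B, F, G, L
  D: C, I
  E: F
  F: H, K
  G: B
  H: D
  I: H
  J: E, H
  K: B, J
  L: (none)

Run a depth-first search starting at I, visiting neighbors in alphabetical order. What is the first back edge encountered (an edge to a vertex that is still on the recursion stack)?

F→H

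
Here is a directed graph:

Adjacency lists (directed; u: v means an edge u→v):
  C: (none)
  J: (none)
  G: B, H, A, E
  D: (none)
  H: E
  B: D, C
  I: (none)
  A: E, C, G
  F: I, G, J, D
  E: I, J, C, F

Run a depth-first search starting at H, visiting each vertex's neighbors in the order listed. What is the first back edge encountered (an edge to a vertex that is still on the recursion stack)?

G→H

DFS from H (visiting each vertex's neighbors in the order listed); mark gray on enter, black on exit:
H gray
  E gray
    I gray
    I black
    J gray
    J black
    C gray
    C black
    F gray
      F→I: I black — skip
      G gray
        B gray
          D gray
          D black
          B→C: C black — skip
        B black
        G→H: H is gray → back edge
First back edge: G → H.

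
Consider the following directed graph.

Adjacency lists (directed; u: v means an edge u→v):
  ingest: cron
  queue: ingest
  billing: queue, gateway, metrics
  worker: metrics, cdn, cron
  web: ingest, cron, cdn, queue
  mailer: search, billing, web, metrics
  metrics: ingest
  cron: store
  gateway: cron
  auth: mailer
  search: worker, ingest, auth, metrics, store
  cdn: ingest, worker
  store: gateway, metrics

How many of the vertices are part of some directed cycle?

A vertex is on a directed cycle iff it belongs to a strongly connected component of size ≥ 2 (or has a self-loop).
The vertices on cycles are {cdn, auth, cron, store, ingest, mailer, search, worker, gateway, metrics} — 10 in total.

10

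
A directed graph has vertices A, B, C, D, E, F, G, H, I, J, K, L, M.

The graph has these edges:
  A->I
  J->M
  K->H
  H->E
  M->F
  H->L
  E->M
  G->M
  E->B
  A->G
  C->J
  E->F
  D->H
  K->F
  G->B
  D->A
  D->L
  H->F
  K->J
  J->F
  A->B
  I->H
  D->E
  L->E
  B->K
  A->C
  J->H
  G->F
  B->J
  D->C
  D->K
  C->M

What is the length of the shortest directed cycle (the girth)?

4

For each vertex v, BFS finds the shortest path from v back to v.
The shortest such closed walk is E → B → J → H → E, length 4.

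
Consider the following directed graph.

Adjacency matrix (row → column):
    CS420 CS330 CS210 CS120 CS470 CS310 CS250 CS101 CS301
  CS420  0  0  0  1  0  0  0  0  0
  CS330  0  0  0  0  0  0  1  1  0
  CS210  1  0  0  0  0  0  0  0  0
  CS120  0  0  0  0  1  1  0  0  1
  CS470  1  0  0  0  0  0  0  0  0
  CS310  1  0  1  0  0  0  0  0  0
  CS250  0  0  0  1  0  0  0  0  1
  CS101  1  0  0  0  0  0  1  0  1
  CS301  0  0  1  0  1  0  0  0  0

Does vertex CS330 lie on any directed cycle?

No

CS330 lies on a cycle iff there is a path from CS330 back to itself.
Exploring from CS330, it never reaches itself; equivalently, its strongly connected component is a singleton.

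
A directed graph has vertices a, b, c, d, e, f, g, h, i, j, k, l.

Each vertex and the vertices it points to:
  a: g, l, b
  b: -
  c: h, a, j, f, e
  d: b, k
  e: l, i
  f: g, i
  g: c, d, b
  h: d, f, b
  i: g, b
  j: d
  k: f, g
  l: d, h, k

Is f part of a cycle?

f is on a cycle iff f can reach itself via ≥1 edge.
f → g → c → f — yes.

Yes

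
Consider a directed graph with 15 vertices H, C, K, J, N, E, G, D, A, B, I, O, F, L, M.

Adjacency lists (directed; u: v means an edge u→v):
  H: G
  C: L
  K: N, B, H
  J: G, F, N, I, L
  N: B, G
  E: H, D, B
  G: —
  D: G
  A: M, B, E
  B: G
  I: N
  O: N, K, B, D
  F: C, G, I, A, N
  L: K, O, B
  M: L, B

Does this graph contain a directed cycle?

DFS with white/gray/black marking, starting from K:
K gray
  N gray
    B gray
      G gray
      G black
    B black
    N→G: G black — skip
  N black
  K→B: B black — skip
  H gray
    H→G: G black — skip
  H black
K black
C gray
  L gray
    L→K: K black — skip
    O gray
      O→N: N black — skip
      O→K: K black — skip
      O→B: B black — skip
      D gray
        D→G: G black — skip
      D black
    O black
    L→B: B black — skip
  L black
C black
J gray
  J→G: G black — skip
  F gray
    F→C: C black — skip
    F→G: G black — skip
    I gray
      I→N: N black — skip
    I black
    A gray
      M gray
        M→L: L black — skip
        M→B: B black — skip
      M black
      A→B: B black — skip
      E gray
        E→H: H black — skip
        E→D: D black — skip
        E→B: B black — skip
      E black
    A black
    F→N: N black — skip
  F black
  J→N: N black — skip
  J→I: I black — skip
  J→L: L black — skip
J black
Every edge goes to a white or black vertex — no back edge, so the graph is acyclic.

No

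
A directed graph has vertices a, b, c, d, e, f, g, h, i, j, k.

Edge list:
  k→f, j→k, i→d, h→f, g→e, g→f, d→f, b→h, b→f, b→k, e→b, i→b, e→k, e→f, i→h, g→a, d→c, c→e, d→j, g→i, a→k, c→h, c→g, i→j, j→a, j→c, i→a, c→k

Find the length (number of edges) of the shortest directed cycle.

For each vertex v, BFS finds the shortest path from v back to v.
The shortest such closed walk is d → c → g → i → d, length 4.

4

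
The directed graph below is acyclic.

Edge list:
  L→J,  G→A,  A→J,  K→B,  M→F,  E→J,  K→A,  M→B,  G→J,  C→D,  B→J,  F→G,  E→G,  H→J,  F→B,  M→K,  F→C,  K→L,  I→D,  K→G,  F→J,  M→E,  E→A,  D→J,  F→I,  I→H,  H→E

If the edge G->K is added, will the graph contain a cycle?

Adding G→K creates a cycle iff K can already reach G.
Path from K: K → G.
So K → … → G → K is a cycle.

Yes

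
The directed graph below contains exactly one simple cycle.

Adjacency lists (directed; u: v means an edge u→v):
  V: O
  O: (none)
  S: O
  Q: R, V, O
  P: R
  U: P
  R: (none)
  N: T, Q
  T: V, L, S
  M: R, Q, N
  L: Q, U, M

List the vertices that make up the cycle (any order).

L, M, N, T

DFS with gray/black marking from N:
N gray
  T gray
    V gray
      O gray
      O black
    V black
    L gray
      Q gray
        R gray
        R black
        Q→V: V black — skip
        Q→O: O black — skip
      Q black
      U gray
        P gray
          P→R: R black — skip
        P black
      U black
      M gray
        M→R: R black — skip
        M→Q: Q black — skip
        M→N: N is gray → back edge
Back edge closes the cycle N → T → L → M → N; its vertices are {L, M, N, T}.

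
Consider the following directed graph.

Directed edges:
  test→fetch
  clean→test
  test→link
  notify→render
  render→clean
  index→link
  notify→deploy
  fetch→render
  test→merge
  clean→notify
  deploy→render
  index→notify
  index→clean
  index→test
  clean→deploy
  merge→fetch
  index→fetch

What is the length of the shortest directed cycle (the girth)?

3

For each vertex v, BFS finds the shortest path from v back to v.
The shortest such closed walk is notify → render → clean → notify, length 3.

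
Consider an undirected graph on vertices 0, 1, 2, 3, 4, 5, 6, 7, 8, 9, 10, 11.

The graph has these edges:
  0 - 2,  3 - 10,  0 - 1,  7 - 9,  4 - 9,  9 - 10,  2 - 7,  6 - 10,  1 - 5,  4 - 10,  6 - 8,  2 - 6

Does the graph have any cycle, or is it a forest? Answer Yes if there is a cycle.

DFS, tracking each vertex's parent; an edge to a visited non-parent vertex closes a cycle.
Start from 2:
visit 2 (parent –)
  visit 0 (parent 2)
    visit 1 (parent 0)
      visit 5 (parent 1)
        5–1: parent, skip
      1–0: parent, skip
    0–2: parent, skip
  visit 7 (parent 2)
    7–2: parent, skip
    visit 9 (parent 7)
      visit 4 (parent 9)
        4–9: parent, skip
        visit 10 (parent 4)
          10–4: parent, skip
          visit 3 (parent 10)
            3–10: parent, skip
          visit 6 (parent 10)
            visit 8 (parent 6)
              8–6: parent, skip
            6–2: 2 visited and ≠ parent → cycle
Cycle: 2 – 7 – 9 – 4 – 10 – 6 – 2.

Yes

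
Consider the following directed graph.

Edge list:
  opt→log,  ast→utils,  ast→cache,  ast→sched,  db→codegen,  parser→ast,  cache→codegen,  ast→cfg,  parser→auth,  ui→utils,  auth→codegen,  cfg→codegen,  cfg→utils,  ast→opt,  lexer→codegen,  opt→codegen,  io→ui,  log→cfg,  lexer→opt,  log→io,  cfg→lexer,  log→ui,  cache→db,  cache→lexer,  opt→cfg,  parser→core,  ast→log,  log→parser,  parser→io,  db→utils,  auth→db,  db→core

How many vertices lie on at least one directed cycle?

7

A vertex is on a directed cycle iff it belongs to a strongly connected component of size ≥ 2 (or has a self-loop).
The vertices on cycles are {ast, cfg, log, opt, cache, lexer, parser} — 7 in total.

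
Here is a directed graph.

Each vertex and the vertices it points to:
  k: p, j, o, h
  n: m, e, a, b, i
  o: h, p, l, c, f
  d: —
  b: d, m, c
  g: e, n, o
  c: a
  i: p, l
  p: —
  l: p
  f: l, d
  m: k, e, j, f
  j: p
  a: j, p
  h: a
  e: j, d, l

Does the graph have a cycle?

No

DFS with white/gray/black marking, starting from h:
h gray
  a gray
    j gray
      p gray
      p black
    j black
    a→p: p black — skip
  a black
h black
k gray
  k→p: p black — skip
  k→j: j black — skip
  o gray
    o→h: h black — skip
    o→p: p black — skip
    l gray
      l→p: p black — skip
    l black
    c gray
      c→a: a black — skip
    c black
    f gray
      f→l: l black — skip
      d gray
      d black
    f black
  o black
  k→h: h black — skip
k black
n gray
  m gray
    m→k: k black — skip
    e gray
      e→j: j black — skip
      e→d: d black — skip
      e→l: l black — skip
    e black
    m→j: j black — skip
    m→f: f black — skip
  m black
  n→e: e black — skip
  n→a: a black — skip
  b gray
    b→d: d black — skip
    b→m: m black — skip
    b→c: c black — skip
  b black
  i gray
    i→p: p black — skip
    i→l: l black — skip
  i black
n black
g gray
  g→e: e black — skip
  g→n: n black — skip
  g→o: o black — skip
g black
Every edge goes to a white or black vertex — no back edge, so the graph is acyclic.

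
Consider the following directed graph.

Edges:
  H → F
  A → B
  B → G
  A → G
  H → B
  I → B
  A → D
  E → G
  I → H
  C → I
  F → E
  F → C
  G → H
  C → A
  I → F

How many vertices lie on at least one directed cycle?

A vertex is on a directed cycle iff it belongs to a strongly connected component of size ≥ 2 (or has a self-loop).
The vertices on cycles are {A, B, C, E, F, G, H, I} — 8 in total.

8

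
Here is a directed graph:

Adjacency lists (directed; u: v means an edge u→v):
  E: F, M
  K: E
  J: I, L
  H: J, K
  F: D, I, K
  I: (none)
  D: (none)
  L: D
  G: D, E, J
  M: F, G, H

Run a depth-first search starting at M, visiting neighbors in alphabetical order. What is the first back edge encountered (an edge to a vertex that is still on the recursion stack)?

E->F

DFS from M (visiting neighbors in alphabetical order); mark gray on enter, black on exit:
M gray
  F gray
    D gray
    D black
    I gray
    I black
    K gray
      E gray
        E→F: F is gray → back edge
First back edge: E → F.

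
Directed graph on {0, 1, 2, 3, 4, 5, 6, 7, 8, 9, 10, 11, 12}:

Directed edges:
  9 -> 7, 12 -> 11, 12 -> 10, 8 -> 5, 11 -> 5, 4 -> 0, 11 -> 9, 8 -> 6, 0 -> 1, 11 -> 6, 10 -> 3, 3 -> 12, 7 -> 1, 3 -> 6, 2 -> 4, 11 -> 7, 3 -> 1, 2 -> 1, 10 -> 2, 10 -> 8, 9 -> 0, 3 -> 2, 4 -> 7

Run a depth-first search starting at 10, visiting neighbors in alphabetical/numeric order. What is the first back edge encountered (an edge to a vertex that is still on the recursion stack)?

DFS from 10 (visiting neighbors in alphabetical/numeric order); mark gray on enter, black on exit:
10 gray
  2 gray
    1 gray
    1 black
    4 gray
      0 gray
        0→1: 1 black — skip
      0 black
      7 gray
        7→1: 1 black — skip
      7 black
    4 black
  2 black
  3 gray
    3→1: 1 black — skip
    3→2: 2 black — skip
    6 gray
    6 black
    12 gray
      12→10: 10 is gray → back edge
First back edge: 12 → 10.

12->10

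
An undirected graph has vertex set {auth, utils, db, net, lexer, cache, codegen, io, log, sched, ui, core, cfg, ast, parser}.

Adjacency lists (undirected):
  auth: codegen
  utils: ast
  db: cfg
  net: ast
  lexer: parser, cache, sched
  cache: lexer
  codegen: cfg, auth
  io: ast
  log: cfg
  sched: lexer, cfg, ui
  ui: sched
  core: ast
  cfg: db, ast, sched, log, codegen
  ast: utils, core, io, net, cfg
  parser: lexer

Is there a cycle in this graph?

No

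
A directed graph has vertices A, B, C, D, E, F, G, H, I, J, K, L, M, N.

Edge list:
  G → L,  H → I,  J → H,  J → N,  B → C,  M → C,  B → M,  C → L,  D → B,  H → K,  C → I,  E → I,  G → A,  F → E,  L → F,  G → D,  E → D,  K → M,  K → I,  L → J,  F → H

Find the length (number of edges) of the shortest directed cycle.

For each vertex v, BFS finds the shortest path from v back to v.
The shortest such closed walk is L → F → H → K → M → C → L, length 6.

6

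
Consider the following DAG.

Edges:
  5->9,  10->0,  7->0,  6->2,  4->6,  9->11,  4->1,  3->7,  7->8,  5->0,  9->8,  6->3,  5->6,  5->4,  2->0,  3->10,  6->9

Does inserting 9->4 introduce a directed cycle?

Adding 9→4 creates a cycle iff 4 can already reach 9.
Path from 4: 4 → 6 → 9.
So 4 → … → 9 → 4 is a cycle.

Yes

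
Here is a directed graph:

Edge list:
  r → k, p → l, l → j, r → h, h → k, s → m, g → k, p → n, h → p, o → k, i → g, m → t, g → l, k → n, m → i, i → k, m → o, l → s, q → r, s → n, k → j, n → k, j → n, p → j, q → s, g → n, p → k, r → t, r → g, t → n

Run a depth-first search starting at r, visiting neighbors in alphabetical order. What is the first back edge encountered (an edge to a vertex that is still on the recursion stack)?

DFS from r (visiting neighbors in alphabetical order); mark gray on enter, black on exit:
r gray
  g gray
    k gray
      j gray
        n gray
          n→k: k is gray → back edge
First back edge: n → k.

n→k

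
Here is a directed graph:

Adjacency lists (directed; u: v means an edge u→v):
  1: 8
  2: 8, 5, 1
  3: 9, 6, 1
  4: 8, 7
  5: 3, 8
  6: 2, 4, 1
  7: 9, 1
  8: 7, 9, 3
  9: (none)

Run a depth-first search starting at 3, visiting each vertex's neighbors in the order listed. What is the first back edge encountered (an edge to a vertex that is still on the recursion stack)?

DFS from 3 (visiting each vertex's neighbors in the order listed); mark gray on enter, black on exit:
3 gray
  9 gray
  9 black
  6 gray
    2 gray
      8 gray
        7 gray
          7→9: 9 black — skip
          1 gray
            1→8: 8 is gray → back edge
First back edge: 1 → 8.

1->8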